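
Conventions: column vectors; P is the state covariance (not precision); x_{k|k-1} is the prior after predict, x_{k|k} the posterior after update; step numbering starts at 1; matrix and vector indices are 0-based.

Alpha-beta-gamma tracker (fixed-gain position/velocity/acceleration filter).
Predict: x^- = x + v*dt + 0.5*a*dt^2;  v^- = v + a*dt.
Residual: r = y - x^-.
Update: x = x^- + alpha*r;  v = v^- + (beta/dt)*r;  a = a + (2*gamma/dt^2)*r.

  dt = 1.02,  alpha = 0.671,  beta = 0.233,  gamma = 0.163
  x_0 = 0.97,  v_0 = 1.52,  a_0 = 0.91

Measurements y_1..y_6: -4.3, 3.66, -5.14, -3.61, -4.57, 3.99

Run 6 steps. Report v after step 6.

v_post = -1.5973

step 1: x_pred=2.9938  r=-7.2938  x^+=-1.9003  v^+=0.7821  a^+=-1.3754
step 2: x_pred=-1.8181  r=5.4781  x^+=1.8577  v^+=0.6305  a^+=0.3411
step 3: x_pred=2.6782  r=-7.8182  x^+=-2.5678  v^+=-0.8075  a^+=-2.1087
step 4: x_pred=-4.4884  r=0.8784  x^+=-3.8990  v^+=-2.7577  a^+=-1.8334
step 5: x_pred=-7.6656  r=3.0956  x^+=-5.5885  v^+=-3.9207  a^+=-0.8635
step 6: x_pred=-10.0368  r=14.0268  x^+=-0.6248  v^+=-1.5973  a^+=3.5317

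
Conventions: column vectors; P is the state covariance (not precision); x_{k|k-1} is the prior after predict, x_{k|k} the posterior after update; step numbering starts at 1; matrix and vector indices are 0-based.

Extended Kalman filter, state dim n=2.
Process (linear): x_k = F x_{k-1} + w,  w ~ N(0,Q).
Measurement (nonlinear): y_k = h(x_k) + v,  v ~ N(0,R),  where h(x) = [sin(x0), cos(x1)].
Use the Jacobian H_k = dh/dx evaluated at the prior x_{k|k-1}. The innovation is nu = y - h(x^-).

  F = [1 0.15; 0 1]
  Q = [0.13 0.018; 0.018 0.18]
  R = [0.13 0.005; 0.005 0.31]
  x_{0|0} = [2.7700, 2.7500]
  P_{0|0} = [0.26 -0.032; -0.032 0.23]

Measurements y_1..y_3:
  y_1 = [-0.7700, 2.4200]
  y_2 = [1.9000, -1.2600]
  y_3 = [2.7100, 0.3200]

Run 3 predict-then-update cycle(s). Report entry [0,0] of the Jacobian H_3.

H_jac[0,0] = -0.8521

step 1: x^-=[3.1825, 2.7500]  P^-=[0.3856 0.0205; 0.0205 0.4100]  H_jac=[-0.9992 0.0000; 0.0000 -0.3817]  S=[0.5149 0.0128; 0.0128 0.3697]  K=[-0.7483 0.0048; -0.0293 -0.4222]  nu=[-0.7291, 3.3443]  x^+=[3.7441, 1.3593]  P^+=[0.0973 0.0059; 0.0059 0.3433]
step 2: x^-=[3.9480, 1.3593]  P^-=[0.2368 0.0754; 0.0754 0.5233]  H_jac=[-0.6921 0.0000; 0.0000 -0.9777]  S=[0.2435 0.0560; 0.0560 0.8103]  K=[-0.6629 -0.0452; -0.0702 -0.6266]  nu=[2.6218, -1.4699]  x^+=[2.2763, 2.0964]  P^+=[0.1248 0.0177; 0.0177 0.1990]
step 3: x^-=[2.5908, 2.0964]  P^-=[0.2646 0.0656; 0.0656 0.3790]  H_jac=[-0.8521 0.0000; 0.0000 -0.8650]  S=[0.3221 0.0533; 0.0533 0.5936]  K=[-0.6945 -0.0332; -0.0832 -0.5449]  nu=[2.1866, 0.8217]  x^+=[1.0450, 1.4667]  P^+=[0.1061 0.0159; 0.0159 0.1957]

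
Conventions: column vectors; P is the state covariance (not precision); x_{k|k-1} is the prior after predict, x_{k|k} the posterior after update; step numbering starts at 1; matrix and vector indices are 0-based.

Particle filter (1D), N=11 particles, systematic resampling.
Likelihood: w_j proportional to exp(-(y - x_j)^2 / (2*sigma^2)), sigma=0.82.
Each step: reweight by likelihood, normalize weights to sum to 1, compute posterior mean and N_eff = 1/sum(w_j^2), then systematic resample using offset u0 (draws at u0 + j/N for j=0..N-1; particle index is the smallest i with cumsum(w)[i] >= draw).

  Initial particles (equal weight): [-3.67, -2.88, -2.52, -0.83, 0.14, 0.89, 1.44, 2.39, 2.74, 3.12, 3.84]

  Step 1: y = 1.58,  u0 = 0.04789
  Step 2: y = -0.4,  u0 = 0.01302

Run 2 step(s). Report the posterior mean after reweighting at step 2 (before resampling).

step 1: w=[0.0000, 0.0000, 0.0000, 0.0043, 0.0692, 0.2271, 0.3189, 0.1987, 0.1190, 0.0555, 0.0073]  mean=1.6693  Neff=4.6538  idx=[4, 5, 5, 6, 6, 6, 6, 7, 7, 8, 9]
step 2: w=[0.4695, 0.1692, 0.1692, 0.0470, 0.0470, 0.0470, 0.0470, 0.0018, 0.0018, 0.0004, 0.0001]  mean=0.6476  Neff=3.4903  idx=[0, 0, 0, 0, 0, 0, 1, 2, 2, 3, 5]

post_mean = 0.6476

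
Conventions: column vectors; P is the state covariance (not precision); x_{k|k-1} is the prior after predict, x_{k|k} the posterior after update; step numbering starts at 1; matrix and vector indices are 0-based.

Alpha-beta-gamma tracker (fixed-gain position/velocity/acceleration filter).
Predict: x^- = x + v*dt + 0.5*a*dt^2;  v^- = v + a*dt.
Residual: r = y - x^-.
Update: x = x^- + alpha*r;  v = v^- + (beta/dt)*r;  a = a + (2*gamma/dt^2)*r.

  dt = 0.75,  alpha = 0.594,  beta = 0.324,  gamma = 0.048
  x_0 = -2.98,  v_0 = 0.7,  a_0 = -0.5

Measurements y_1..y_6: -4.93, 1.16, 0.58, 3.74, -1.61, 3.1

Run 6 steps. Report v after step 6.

v_post = 0.7832

step 1: x_pred=-2.5956  r=-2.3344  x^+=-3.9822  v^+=-0.6834  a^+=-0.8984
step 2: x_pred=-4.7475  r=5.9075  x^+=-1.2384  v^+=1.1948  a^+=0.1098
step 3: x_pred=-0.3115  r=0.8915  x^+=0.2181  v^+=1.6623  a^+=0.2620
step 4: x_pred=1.5384  r=2.2016  x^+=2.8462  v^+=2.8098  a^+=0.6377
step 5: x_pred=5.1329  r=-6.7429  x^+=1.1276  v^+=0.3752  a^+=-0.5131
step 6: x_pred=1.2647  r=1.8353  x^+=2.3549  v^+=0.7832  a^+=-0.1999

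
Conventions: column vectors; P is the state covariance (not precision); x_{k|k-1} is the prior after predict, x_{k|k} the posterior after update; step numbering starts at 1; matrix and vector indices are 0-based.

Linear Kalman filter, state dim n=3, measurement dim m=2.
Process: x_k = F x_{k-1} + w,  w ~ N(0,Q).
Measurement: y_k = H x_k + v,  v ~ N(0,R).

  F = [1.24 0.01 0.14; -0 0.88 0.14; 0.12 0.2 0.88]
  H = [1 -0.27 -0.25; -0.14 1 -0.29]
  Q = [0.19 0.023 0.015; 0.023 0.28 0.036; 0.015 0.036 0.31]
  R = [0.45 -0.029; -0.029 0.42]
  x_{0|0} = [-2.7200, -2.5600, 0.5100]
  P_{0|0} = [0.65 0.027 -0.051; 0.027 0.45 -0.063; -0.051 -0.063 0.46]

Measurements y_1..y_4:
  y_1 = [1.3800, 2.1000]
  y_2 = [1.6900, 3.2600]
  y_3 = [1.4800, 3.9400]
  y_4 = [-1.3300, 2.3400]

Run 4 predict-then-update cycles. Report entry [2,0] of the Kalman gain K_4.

step 1: x^-=[-3.3270, -2.1814, -0.3896]  P^-=[1.1813 0.0487 0.1172; 0.0487 0.6220 0.1233; 0.1172 0.1233 0.6619]  S=[1.6497 -0.3148; -0.3148 1.0451]  K=[0.7032 0.0677; 0.0157 0.5591; -0.0689 -0.1021]  nu=[4.0206, 3.7026]  x^+=[-0.2489, -0.0479, -1.0450]  P^+=[0.3906 0.1150 0.1803; 0.1150 0.3004 0.1722; 0.1803 0.1722 0.6476]
step 2: x^-=[-0.4555, -0.1885, -0.9591]  P^-=[0.8693 0.2166 0.3883; 0.2166 0.5677 0.3220; 0.3883 0.3220 0.9334]  S=[1.1514 -0.1658; -0.1658 0.8674]  K=[0.6344 0.1009; 0.0605 0.5235; 0.0602 0.0080]  nu=[1.8548, 3.1066]  x^+=[1.0347, 1.5499, -0.8225]  P^+=[0.4183 0.1827 0.3455; 0.1827 0.3363 0.3195; 0.3455 0.3195 0.9293]
step 3: x^-=[1.1833, 1.2488, -0.2897]  P^-=[0.9767 0.3433 0.6324; 0.3433 0.6374 0.4911; 0.6324 0.4911 1.2433]  S=[1.1156 -0.1370; -0.1370 0.8515]  K=[0.6672 0.1346; 0.1101 0.5426; 0.1790 0.0782]  nu=[0.5614, 2.7729]  x^+=[1.9311, 2.8150, 0.0275]  P^+=[0.4893 0.2509 0.5007; 0.2509 0.3896 0.4475; 0.5007 0.4475 1.2062]
step 4: x^-=[2.4265, 2.4811, 0.8190]  P^-=[1.1473 0.4665 0.8709; 0.4665 0.7156 0.6472; 0.8709 0.6472 1.5420]  S=[1.1458 -0.1201; -0.1201 0.8525]  K=[0.7185 0.1638; 0.1565 0.5647; 0.2849 0.1317]  nu=[-2.8819, 0.4361]  x^+=[0.4273, 2.2764, 0.0552]  P^+=[0.5612 0.3106 0.6349; 0.3106 0.4369 0.5545; 0.6349 0.5545 1.4432]

K[2,0] = 0.2849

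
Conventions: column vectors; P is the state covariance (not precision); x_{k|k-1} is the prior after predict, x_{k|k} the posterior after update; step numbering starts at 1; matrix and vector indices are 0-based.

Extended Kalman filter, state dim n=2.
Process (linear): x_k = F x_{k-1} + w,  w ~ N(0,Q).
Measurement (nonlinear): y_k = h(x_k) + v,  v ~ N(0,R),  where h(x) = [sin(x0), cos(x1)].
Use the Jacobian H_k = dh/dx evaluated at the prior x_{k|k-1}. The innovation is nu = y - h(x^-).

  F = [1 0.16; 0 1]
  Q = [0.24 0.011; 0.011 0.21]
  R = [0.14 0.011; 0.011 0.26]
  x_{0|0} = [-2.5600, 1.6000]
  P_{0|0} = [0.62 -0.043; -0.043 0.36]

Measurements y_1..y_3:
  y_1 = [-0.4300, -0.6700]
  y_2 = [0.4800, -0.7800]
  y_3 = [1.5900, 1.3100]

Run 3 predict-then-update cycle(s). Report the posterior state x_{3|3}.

step 1: x^-=[-2.3040, 1.6000]  P^-=[0.8555 0.0256; 0.0256 0.5700]  H_jac=[-0.6693 0.0000; 0.0000 -0.9996]  S=[0.5232 0.0281; 0.0281 0.8295]  K=[-1.0947 0.0063; 0.0042 -0.6870]  nu=[0.3130, -0.6408]  x^+=[-2.6507, 2.0415]  P^+=[0.2289 0.0104; 0.0104 0.1786]
step 2: x^-=[-2.3240, 2.0415]  P^-=[0.4768 0.0500; 0.0500 0.3886]  H_jac=[-0.6840 0.0000; 0.0000 -0.8912]  S=[0.3631 0.0415; 0.0415 0.5687]  K=[-0.8968 -0.0129; -0.0248 -0.6073]  nu=[1.2095, -0.3265]  x^+=[-3.4044, 2.2098]  P^+=[0.1838 0.0148; 0.0148 0.1775]
step 3: x^-=[-3.0509, 2.2098]  P^-=[0.4330 0.0542; 0.0542 0.3875]  H_jac=[-0.9959 0.0000; 0.0000 -0.8027]  S=[0.5695 0.0544; 0.0544 0.5097]  K=[-0.7568 -0.0047; -0.0370 -0.6063]  nu=[1.6806, 1.9064]  x^+=[-4.3318, 0.9918]  P^+=[0.1064 0.0119; 0.0119 0.1969]

x_post = [-4.3318, 0.9918]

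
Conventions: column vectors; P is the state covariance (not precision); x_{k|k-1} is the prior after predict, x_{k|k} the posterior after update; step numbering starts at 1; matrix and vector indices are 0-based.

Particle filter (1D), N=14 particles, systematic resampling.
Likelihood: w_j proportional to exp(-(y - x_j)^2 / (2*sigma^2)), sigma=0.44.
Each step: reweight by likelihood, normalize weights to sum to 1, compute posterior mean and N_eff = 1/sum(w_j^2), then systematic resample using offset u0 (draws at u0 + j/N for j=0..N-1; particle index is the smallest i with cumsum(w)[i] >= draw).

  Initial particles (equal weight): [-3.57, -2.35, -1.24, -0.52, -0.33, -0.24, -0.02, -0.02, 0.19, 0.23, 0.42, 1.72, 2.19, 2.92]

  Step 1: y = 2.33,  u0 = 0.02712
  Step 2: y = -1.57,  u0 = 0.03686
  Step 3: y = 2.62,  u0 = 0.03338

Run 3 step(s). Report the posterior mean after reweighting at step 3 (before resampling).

step 1: w=[0.0000, 0.0000, 0.0000, 0.0000, 0.0000, 0.0000, 0.0000, 0.0000, 0.0000, 0.0000, 0.0000, 0.2198, 0.5463, 0.2339]  mean=2.2573  Neff=2.4911  idx=[11, 11, 11, 12, 12, 12, 12, 12, 12, 12, 12, 13, 13, 13]
step 2: w=[0.3332, 0.3332, 0.3332, 0.0001, 0.0001, 0.0001, 0.0001, 0.0001, 0.0001, 0.0001, 0.0001, 0.0000, 0.0000, 0.0000]  mean=1.7202  Neff=3.0031  idx=[0, 0, 0, 0, 0, 1, 1, 1, 1, 2, 2, 2, 2, 2]
step 3: w=[0.0714, 0.0714, 0.0714, 0.0714, 0.0714, 0.0714, 0.0714, 0.0714, 0.0714, 0.0714, 0.0714, 0.0714, 0.0714, 0.0714]  mean=1.7200  Neff=14.0000  idx=[0, 1, 2, 3, 4, 5, 6, 7, 8, 9, 10, 11, 12, 13]

post_mean = 1.7200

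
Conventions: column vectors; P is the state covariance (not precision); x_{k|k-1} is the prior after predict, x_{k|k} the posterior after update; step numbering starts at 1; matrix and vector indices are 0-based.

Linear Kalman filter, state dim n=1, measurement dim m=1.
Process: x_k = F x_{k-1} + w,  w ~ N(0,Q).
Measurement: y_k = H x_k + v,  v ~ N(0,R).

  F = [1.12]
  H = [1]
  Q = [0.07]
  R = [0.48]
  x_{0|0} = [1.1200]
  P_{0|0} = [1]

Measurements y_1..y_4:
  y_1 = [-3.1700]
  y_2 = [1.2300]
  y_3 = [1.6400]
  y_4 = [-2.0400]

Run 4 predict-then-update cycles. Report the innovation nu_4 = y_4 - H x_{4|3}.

step 1: x^-=[1.2544]  P^-=[1.3244]  S=[1.8044]  K=[0.7340]  nu=[-4.4244]  x^+=[-1.9930]  P^+=[0.3523]
step 2: x^-=[-2.2322]  P^-=[0.5119]  S=[0.9919]  K=[0.5161]  nu=[3.4622]  x^+=[-0.4454]  P^+=[0.2477]
step 3: x^-=[-0.4988]  P^-=[0.3807]  S=[0.8607]  K=[0.4423]  nu=[2.1388]  x^+=[0.4473]  P^+=[0.2123]
step 4: x^-=[0.5010]  P^-=[0.3363]  S=[0.8163]  K=[0.4120]  nu=[-2.5410]  x^+=[-0.5459]  P^+=[0.1978]

innov = [-2.5410]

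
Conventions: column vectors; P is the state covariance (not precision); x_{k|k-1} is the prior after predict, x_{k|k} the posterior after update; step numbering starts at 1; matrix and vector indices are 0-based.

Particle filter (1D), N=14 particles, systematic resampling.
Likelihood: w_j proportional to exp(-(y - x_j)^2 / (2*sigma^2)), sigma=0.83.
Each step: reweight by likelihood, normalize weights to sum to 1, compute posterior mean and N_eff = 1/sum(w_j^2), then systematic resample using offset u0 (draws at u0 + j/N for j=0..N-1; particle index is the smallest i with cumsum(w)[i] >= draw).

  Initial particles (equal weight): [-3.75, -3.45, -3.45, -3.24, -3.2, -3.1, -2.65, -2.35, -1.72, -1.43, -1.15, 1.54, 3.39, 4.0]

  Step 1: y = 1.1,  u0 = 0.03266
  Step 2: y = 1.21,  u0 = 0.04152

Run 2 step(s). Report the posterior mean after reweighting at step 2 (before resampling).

post_mean = 1.5361

step 1: w=[0.0000, 0.0000, 0.0000, 0.0000, 0.0000, 0.0000, 0.0000, 0.0002, 0.0033, 0.0103, 0.0272, 0.9326, 0.0239, 0.0024]  mean=1.4744  Neff=1.1478  idx=[10, 11, 11, 11, 11, 11, 11, 11, 11, 11, 11, 11, 11, 11]
step 2: w=[0.0015, 0.0768, 0.0768, 0.0768, 0.0768, 0.0768, 0.0768, 0.0768, 0.0768, 0.0768, 0.0768, 0.0768, 0.0768, 0.0768]  mean=1.5361  Neff=13.0377  idx=[1, 2, 3, 4, 5, 6, 7, 8, 8, 9, 10, 11, 12, 13]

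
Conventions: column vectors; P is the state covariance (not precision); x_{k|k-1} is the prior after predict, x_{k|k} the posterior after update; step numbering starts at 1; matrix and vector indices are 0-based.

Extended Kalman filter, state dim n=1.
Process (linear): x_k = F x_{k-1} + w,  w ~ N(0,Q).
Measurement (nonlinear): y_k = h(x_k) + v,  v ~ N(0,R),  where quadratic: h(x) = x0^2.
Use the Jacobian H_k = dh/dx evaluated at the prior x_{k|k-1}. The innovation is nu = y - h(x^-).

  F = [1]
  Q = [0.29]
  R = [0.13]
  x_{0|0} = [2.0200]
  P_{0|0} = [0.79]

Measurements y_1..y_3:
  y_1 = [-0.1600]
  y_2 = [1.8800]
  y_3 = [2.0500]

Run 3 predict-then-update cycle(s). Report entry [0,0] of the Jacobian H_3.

H_jac[0,0] = 2.8036

step 1: x^-=[2.0200]  P^-=[1.0800]  H_jac=[4.0400]  S=[17.7573]  K=[0.2457]  nu=[-4.2404]  x^+=[0.9781]  P^+=[0.0079]
step 2: x^-=[0.9781]  P^-=[0.2979]  H_jac=[1.9562]  S=[1.2700]  K=[0.4589]  nu=[0.9234]  x^+=[1.4018]  P^+=[0.0305]
step 3: x^-=[1.4018]  P^-=[0.3205]  H_jac=[2.8036]  S=[2.6491]  K=[0.3392]  nu=[0.0850]  x^+=[1.4306]  P^+=[0.0157]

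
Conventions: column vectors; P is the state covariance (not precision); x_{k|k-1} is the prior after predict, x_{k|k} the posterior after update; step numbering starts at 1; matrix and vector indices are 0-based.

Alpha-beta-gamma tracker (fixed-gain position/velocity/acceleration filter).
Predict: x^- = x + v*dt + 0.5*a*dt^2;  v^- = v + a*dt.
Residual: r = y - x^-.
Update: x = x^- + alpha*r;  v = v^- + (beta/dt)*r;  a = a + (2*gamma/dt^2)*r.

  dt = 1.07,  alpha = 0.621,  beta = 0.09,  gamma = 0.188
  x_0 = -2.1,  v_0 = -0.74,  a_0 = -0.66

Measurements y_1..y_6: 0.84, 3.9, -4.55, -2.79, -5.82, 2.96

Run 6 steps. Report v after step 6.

step 1: x_pred=-3.2696  r=4.1096  x^+=-0.7175  v^+=-1.1005  a^+=0.6897
step 2: x_pred=-1.5003  r=5.4003  x^+=1.8533  v^+=0.0916  a^+=2.4632
step 3: x_pred=3.3614  r=-7.9114  x^+=-1.5516  v^+=2.0618  a^+=-0.1350
step 4: x_pred=0.5772  r=-3.3672  x^+=-1.5138  v^+=1.6341  a^+=-1.2409
step 5: x_pred=-0.4756  r=-5.3444  x^+=-3.7945  v^+=-0.1431  a^+=-2.9960
step 6: x_pred=-5.6627  r=8.6227  x^+=-0.3080  v^+=-2.6236  a^+=-0.1642

v_post = -2.6236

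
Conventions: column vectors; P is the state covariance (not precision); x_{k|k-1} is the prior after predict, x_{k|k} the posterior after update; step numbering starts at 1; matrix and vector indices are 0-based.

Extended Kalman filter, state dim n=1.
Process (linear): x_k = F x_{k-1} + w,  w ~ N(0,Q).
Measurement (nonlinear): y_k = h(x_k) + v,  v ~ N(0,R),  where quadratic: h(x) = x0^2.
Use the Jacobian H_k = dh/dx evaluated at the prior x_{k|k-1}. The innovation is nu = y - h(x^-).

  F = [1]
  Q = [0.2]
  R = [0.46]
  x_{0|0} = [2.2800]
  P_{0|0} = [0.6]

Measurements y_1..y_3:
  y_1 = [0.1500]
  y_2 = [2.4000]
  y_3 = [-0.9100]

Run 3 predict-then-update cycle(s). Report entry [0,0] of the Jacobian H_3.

H_jac[0,0] = 2.9888

step 1: x^-=[2.2800]  P^-=[0.8000]  H_jac=[4.5600]  S=[17.0949]  K=[0.2134]  nu=[-5.0484]  x^+=[1.2027]  P^+=[0.0215]
step 2: x^-=[1.2027]  P^-=[0.2215]  H_jac=[2.4054]  S=[1.7417]  K=[0.3059]  nu=[0.9535]  x^+=[1.4944]  P^+=[0.0585]
step 3: x^-=[1.4944]  P^-=[0.2585]  H_jac=[2.9888]  S=[2.7693]  K=[0.2790]  nu=[-3.1433]  x^+=[0.6174]  P^+=[0.0429]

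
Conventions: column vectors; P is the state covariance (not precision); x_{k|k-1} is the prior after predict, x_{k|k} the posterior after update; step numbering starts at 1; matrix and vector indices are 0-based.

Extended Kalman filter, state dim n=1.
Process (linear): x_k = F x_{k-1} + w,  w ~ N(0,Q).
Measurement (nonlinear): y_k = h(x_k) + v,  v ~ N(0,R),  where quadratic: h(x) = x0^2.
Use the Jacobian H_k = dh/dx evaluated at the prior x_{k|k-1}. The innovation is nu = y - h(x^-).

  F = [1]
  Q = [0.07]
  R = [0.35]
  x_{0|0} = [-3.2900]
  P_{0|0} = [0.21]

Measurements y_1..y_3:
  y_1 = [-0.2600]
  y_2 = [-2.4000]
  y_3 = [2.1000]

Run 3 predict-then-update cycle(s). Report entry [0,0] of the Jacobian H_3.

step 1: x^-=[-3.2900]  P^-=[0.2800]  H_jac=[-6.5800]  S=[12.4730]  K=[-0.1477]  nu=[-11.0841]  x^+=[-1.6528]  P^+=[0.0079]
step 2: x^-=[-1.6528]  P^-=[0.0779]  H_jac=[-3.3055]  S=[1.2007]  K=[-0.2143]  nu=[-5.1316]  x^+=[-0.5528]  P^+=[0.0227]
step 3: x^-=[-0.5528]  P^-=[0.0927]  H_jac=[-1.1057]  S=[0.4633]  K=[-0.2212]  nu=[1.7944]  x^+=[-0.9498]  P^+=[0.0700]

H_jac[0,0] = -1.1057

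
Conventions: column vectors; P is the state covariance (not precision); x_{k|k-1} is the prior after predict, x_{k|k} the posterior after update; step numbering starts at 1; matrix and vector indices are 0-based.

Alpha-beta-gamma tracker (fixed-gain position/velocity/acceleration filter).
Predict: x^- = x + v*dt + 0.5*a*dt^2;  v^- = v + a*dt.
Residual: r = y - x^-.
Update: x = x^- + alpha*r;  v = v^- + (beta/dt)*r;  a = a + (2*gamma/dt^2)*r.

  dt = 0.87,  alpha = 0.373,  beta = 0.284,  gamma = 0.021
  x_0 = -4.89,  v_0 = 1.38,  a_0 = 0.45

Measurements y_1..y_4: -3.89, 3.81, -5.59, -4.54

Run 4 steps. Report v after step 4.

step 1: x_pred=-3.5191  r=-0.3709  x^+=-3.6574  v^+=1.6504  a^+=0.4294
step 2: x_pred=-2.0591  r=5.8691  x^+=0.1301  v^+=3.9399  a^+=0.7551
step 3: x_pred=3.8436  r=-9.4336  x^+=0.3248  v^+=1.5174  a^+=0.2316
step 4: x_pred=1.7326  r=-6.2726  x^+=-0.6071  v^+=-0.3287  a^+=-0.1164

v_post = -0.3287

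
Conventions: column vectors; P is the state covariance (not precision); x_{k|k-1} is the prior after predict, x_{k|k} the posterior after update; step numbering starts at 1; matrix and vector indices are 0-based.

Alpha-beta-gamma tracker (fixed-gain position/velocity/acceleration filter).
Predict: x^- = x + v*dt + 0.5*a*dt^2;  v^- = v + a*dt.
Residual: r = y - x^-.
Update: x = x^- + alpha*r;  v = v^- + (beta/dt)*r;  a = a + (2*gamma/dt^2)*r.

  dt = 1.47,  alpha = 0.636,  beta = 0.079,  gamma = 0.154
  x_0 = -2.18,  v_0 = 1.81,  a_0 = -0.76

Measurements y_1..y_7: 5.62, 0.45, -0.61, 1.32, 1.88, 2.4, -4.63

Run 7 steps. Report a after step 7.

a_post = 0.3852

step 1: x_pred=-0.3404  r=5.9604  x^+=3.4504  v^+=1.0131  a^+=0.0896
step 2: x_pred=5.0365  r=-4.5865  x^+=2.1195  v^+=0.8983  a^+=-0.5642
step 3: x_pred=2.8304  r=-3.4404  x^+=0.6423  v^+=-0.1159  a^+=-1.0545
step 4: x_pred=-0.6675  r=1.9875  x^+=0.5966  v^+=-1.5593  a^+=-0.7713
step 5: x_pred=-2.5289  r=4.4089  x^+=0.2752  v^+=-2.4561  a^+=-0.1428
step 6: x_pred=-3.4896  r=5.8896  x^+=0.2562  v^+=-2.3495  a^+=0.6966
step 7: x_pred=-2.4450  r=-2.1850  x^+=-3.8347  v^+=-1.4429  a^+=0.3852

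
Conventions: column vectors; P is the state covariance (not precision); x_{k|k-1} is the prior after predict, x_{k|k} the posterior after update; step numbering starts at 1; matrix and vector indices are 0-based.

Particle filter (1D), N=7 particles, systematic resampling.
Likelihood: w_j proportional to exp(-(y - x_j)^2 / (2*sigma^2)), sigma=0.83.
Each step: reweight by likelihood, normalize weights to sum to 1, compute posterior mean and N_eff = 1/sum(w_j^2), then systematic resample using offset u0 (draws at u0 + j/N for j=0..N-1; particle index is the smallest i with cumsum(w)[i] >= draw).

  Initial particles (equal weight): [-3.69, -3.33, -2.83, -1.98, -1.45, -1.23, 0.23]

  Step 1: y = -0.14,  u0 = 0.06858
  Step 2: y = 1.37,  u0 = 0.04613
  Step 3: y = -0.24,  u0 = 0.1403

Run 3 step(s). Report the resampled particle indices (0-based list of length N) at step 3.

resampled_idx = [0, 1, 2, 3, 4, 5, 6]

step 1: w=[0.0001, 0.0004, 0.0031, 0.0502, 0.1686, 0.2473, 0.5304]  mean=-0.5362  Neff=2.6777  idx=[4, 4, 5, 6, 6, 6, 6]
step 2: w=[0.0020, 0.0020, 0.0047, 0.2478, 0.2478, 0.2478, 0.2478]  mean=0.2165  Neff=4.0698  idx=[3, 3, 4, 4, 5, 6, 6]
step 3: w=[0.1429, 0.1429, 0.1429, 0.1429, 0.1429, 0.1429, 0.1429]  mean=0.2300  Neff=7.0000  idx=[0, 1, 2, 3, 4, 5, 6]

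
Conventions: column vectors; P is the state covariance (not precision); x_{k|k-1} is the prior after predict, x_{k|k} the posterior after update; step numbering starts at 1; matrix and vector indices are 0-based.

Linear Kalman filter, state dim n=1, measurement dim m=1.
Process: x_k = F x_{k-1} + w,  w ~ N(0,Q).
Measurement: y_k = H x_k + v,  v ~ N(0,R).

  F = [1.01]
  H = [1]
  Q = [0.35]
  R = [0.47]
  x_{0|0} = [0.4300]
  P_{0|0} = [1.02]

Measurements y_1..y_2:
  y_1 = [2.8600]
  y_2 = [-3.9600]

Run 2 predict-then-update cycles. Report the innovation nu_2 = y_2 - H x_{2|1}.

step 1: x^-=[0.4343]  P^-=[1.3905]  S=[1.8605]  K=[0.7474]  nu=[2.4257]  x^+=[2.2472]  P^+=[0.3513]
step 2: x^-=[2.2697]  P^-=[0.7083]  S=[1.1783]  K=[0.6011]  nu=[-6.2297]  x^+=[-1.4752]  P^+=[0.2825]

innov = [-6.2297]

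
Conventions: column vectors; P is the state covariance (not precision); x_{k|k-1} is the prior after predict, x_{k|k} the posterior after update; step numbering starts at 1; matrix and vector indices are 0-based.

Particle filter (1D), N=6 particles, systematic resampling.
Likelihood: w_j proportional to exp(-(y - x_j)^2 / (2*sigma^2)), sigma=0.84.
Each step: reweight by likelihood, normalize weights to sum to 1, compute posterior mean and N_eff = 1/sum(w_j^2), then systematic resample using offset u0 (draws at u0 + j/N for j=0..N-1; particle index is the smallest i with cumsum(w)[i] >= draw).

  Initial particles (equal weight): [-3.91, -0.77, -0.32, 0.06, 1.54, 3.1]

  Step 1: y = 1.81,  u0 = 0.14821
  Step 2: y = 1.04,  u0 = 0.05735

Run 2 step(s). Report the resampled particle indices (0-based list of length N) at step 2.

step 1: w=[0.0000, 0.0063, 0.0283, 0.0804, 0.6686, 0.2165]  mean=1.6917  Neff=1.9954  idx=[4, 4, 4, 4, 5, 5]
step 2: w=[0.2428, 0.2428, 0.2428, 0.2428, 0.0143, 0.0143]  mean=1.5847  Neff=4.2322  idx=[0, 0, 1, 2, 2, 3]

resampled_idx = [0, 0, 1, 2, 2, 3]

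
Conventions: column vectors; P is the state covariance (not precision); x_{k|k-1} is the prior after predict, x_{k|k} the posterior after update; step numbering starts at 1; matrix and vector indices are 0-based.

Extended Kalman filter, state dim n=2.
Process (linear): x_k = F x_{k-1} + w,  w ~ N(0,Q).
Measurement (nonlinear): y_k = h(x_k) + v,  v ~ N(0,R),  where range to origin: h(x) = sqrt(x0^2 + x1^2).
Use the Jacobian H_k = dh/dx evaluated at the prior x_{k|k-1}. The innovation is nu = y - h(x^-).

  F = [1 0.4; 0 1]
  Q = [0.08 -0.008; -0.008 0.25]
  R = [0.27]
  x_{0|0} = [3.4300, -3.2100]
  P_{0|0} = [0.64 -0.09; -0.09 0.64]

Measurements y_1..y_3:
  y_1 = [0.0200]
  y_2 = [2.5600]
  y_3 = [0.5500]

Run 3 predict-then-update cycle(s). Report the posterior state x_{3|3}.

x_post = [0.4503, -1.2144]

step 1: x^-=[2.1460, -3.2100]  P^-=[0.7504 0.1580; 0.1580 0.8900]  H_jac=[0.5558 -0.8313]  S=[0.9709]  K=[0.2943; -0.6716]  nu=[-3.8413]  x^+=[1.0156, -0.6301]  P^+=[0.6663 0.3499; 0.3499 0.4520]
step 2: x^-=[0.7636, -0.6301]  P^-=[1.0986 0.5227; 0.5227 0.7020]  H_jac=[0.7713 -0.6365]  S=[0.6947]  K=[0.7408; -0.0628]  nu=[1.5700]  x^+=[1.9266, -0.7287]  P^+=[0.7173 0.5550; 0.5550 0.6993]
step 3: x^-=[1.6352, -0.7287]  P^-=[1.3532 0.8268; 0.8268 0.9493]  H_jac=[0.9134 -0.4071]  S=[0.9415]  K=[0.9554; 0.3917]  nu=[-1.2402]  x^+=[0.4503, -1.2144]  P^+=[0.4939 0.4745; 0.4745 0.8049]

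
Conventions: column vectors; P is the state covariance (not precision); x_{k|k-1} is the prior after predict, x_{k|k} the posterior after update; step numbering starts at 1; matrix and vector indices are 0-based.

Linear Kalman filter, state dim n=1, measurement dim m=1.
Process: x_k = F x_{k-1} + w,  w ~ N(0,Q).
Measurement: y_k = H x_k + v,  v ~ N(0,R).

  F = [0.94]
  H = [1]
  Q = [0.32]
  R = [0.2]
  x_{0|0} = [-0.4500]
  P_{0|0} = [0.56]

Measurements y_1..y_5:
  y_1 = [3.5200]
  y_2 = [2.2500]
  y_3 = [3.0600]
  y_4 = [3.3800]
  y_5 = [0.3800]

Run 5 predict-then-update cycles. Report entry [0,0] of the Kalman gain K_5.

K[0,0] = 0.6883

step 1: x^-=[-0.4230]  P^-=[0.8148]  S=[1.0148]  K=[0.8029]  nu=[3.9430]  x^+=[2.7429]  P^+=[0.1606]
step 2: x^-=[2.5783]  P^-=[0.4619]  S=[0.6619]  K=[0.6978]  nu=[-0.3283]  x^+=[2.3492]  P^+=[0.1396]
step 3: x^-=[2.2083]  P^-=[0.4433]  S=[0.6433]  K=[0.6891]  nu=[0.8517]  x^+=[2.7952]  P^+=[0.1378]
step 4: x^-=[2.6275]  P^-=[0.4418]  S=[0.6418]  K=[0.6884]  nu=[0.7525]  x^+=[3.1455]  P^+=[0.1377]
step 5: x^-=[2.9568]  P^-=[0.4416]  S=[0.6416]  K=[0.6883]  nu=[-2.5768]  x^+=[1.1832]  P^+=[0.1377]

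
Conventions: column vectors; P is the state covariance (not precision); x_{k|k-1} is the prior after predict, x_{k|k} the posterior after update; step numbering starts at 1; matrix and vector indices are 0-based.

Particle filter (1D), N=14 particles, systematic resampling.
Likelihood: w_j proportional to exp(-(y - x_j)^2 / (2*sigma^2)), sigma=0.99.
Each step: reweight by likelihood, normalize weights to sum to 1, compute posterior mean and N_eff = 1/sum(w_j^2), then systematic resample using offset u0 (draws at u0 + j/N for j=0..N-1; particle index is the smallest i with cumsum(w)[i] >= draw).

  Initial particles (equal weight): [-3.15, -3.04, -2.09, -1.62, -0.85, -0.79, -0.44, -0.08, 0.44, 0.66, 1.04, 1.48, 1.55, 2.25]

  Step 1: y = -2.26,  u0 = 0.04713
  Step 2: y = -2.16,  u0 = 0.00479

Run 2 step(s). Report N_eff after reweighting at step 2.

N_eff = 12.1664

step 1: w=[0.1587, 0.1742, 0.2342, 0.1928, 0.0862, 0.0789, 0.0439, 0.0210, 0.0058, 0.0031, 0.0009, 0.0002, 0.0001, 0.0000]  mean=-1.9818  Neff=6.1117  idx=[0, 0, 1, 1, 1, 2, 2, 2, 3, 3, 4, 4, 5, 7]
step 2: w=[0.0654, 0.0654, 0.0726, 0.0726, 0.0726, 0.1075, 0.1075, 0.1075, 0.0929, 0.0929, 0.0449, 0.0449, 0.0414, 0.0119]  mean=-2.1592  Neff=12.1664  idx=[0, 1, 2, 3, 4, 5, 5, 6, 7, 7, 8, 9, 10, 11]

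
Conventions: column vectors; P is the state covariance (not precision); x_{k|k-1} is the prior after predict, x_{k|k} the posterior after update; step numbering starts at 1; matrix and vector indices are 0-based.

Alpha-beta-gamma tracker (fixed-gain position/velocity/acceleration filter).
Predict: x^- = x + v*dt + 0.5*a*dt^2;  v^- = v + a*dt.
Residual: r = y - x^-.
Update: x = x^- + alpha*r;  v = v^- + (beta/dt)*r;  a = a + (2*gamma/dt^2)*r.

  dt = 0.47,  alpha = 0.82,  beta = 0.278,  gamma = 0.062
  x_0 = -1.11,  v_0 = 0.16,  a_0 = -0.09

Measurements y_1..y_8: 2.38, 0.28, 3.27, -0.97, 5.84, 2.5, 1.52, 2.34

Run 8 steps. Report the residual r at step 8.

resid = 0.6500

step 1: x_pred=-1.0447  r=3.4247  x^+=1.7635  v^+=2.1434  a^+=1.8324
step 2: x_pred=2.9733  r=-2.6933  x^+=0.7648  v^+=1.4116  a^+=0.3206
step 3: x_pred=1.4636  r=1.8064  x^+=2.9449  v^+=2.6307  a^+=1.3345
step 4: x_pred=4.3287  r=-5.2987  x^+=-0.0162  v^+=0.1238  a^+=-1.6398
step 5: x_pred=-0.1392  r=5.9792  x^+=4.7637  v^+=2.8897  a^+=1.7165
step 6: x_pred=6.3115  r=-3.8115  x^+=3.1861  v^+=1.4420  a^+=-0.4230
step 7: x_pred=3.8171  r=-2.2971  x^+=1.9335  v^+=-0.1155  a^+=-1.7125
step 8: x_pred=1.6900  r=0.6500  x^+=2.2230  v^+=-0.5359  a^+=-1.3476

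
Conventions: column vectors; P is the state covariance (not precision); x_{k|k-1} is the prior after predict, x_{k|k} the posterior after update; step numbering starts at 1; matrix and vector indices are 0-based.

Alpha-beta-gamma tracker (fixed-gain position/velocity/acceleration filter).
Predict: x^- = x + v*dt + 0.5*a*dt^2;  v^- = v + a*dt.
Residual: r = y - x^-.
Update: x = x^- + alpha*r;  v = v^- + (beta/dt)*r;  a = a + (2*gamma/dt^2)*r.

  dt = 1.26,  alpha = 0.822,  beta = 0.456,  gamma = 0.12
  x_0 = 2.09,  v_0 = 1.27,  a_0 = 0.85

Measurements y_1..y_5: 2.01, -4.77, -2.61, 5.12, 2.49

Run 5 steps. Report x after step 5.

x_post = 3.1608

step 1: x_pred=4.3649  r=-2.3549  x^+=2.4292  v^+=1.4887  a^+=0.4940
step 2: x_pred=4.6971  r=-9.4671  x^+=-3.0849  v^+=-1.3150  a^+=-0.9372
step 3: x_pred=-5.4857  r=2.8757  x^+=-3.1219  v^+=-1.4551  a^+=-0.5024
step 4: x_pred=-5.3541  r=10.4741  x^+=3.2556  v^+=1.7025  a^+=1.0810
step 5: x_pred=6.2588  r=-3.7688  x^+=3.1608  v^+=1.7005  a^+=0.5112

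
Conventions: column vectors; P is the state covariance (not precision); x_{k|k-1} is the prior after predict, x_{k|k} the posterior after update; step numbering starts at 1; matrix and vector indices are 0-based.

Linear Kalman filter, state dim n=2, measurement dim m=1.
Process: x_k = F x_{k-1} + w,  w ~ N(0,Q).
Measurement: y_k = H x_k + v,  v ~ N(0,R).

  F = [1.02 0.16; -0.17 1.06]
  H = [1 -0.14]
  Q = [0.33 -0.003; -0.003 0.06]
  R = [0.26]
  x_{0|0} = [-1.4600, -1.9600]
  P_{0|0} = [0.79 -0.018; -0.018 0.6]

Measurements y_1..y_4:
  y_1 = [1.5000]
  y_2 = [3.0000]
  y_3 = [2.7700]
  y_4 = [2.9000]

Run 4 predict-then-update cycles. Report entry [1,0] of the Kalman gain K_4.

K[1,0] = 0.1903

step 1: x^-=[-1.8028, -1.8294]  P^-=[1.1614 -0.0572; -0.0572 0.7635]  S=[1.4524]  K=[0.8052; -0.1130]  nu=[3.0467]  x^+=[0.6503, -2.1736]  P^+=[0.2198 0.0749; 0.0749 0.7449]
step 2: x^-=[0.3155, -2.4146]  P^-=[0.6022 0.1642; 0.1642 0.8764]  S=[0.8334]  K=[0.6950; 0.0498]  nu=[2.3464]  x^+=[1.9463, -2.2977]  P^+=[0.1997 0.1353; 0.1353 0.8743]
step 3: x^-=[1.6176, -2.7665]  P^-=[0.6043 0.2533; 0.2533 0.9994]  S=[0.8129]  K=[0.6997; 0.1395]  nu=[0.7651]  x^+=[2.1529, -2.6598]  P^+=[0.2063 0.1740; 0.1740 0.9835]
step 4: x^-=[1.7704, -3.1853]  P^-=[0.6266 0.3114; 0.3114 1.1084]  S=[0.8211]  K=[0.7100; 0.1903]  nu=[0.6836]  x^+=[2.2558, -3.0553]  P^+=[0.2127 0.2005; 0.2005 1.0786]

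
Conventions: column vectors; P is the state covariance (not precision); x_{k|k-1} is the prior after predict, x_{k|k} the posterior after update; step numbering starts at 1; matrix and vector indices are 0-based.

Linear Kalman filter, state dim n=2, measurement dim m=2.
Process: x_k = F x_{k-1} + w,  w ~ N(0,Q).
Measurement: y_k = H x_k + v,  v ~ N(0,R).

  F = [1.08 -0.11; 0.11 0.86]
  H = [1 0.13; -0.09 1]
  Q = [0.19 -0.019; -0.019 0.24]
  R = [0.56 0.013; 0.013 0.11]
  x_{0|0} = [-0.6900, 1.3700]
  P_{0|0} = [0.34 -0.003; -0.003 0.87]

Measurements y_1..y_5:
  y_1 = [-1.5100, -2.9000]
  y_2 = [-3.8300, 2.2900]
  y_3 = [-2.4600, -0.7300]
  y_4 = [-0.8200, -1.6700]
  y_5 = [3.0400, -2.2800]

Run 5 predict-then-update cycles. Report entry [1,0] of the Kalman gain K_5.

step 1: x^-=[-0.8959, 1.1023]  P^-=[0.5978 -0.0637; -0.0637 0.8870]  S=[1.1563 0.0116; 0.0116 1.0133]  K=[0.5111 -0.1218; 0.0358 0.8806]  nu=[-0.7574, -4.0829]  x^+=[-0.7858, -2.5203]  P^+=[0.2822 0.0186; 0.0186 0.0990]
step 2: x^-=[-0.5715, -2.2539]  P^-=[0.5159 0.0223; 0.0223 0.3202]  S=[1.0871 0.0302; 0.0302 0.4303]  K=[0.4797 -0.0898; 0.0383 0.7366]  nu=[-2.9655, 4.4924]  x^+=[-2.3977, 0.9419]  P^+=[0.2649 0.0202; 0.0202 0.0833]
step 3: x^-=[-2.6931, 0.5463]  P^-=[0.4951 0.0231; 0.0231 0.3087]  S=[1.0664 0.0314; 0.0314 0.4185]  K=[0.4697 -0.0865; 0.0378 0.7297]  nu=[0.1621, -1.5186]  x^+=[-2.4856, -0.5558]  P^+=[0.2593 0.0199; 0.0199 0.0826]
step 4: x^-=[-2.6233, -0.7514]  P^-=[0.4887 0.0223; 0.0223 0.3080]  S=[1.0597 0.0311; 0.0311 0.4179]  K=[0.4665 -0.0866; 0.0374 0.7293]  nu=[1.9010, -1.1547]  x^+=[-1.6365, -1.5224]  P^+=[0.2575 0.0197; 0.0197 0.0825]
step 5: x^-=[-1.6000, -1.4893]  P^-=[0.4867 0.0219; 0.0219 0.3079]  S=[1.0576 0.0308; 0.0308 0.4179]  K=[0.4654 -0.0868; 0.0373 0.7293]  nu=[4.8336, -0.9347]  x^+=[0.7308, -1.9909]  P^+=[0.2570 0.0196; 0.0196 0.0825]

K[1,0] = 0.0373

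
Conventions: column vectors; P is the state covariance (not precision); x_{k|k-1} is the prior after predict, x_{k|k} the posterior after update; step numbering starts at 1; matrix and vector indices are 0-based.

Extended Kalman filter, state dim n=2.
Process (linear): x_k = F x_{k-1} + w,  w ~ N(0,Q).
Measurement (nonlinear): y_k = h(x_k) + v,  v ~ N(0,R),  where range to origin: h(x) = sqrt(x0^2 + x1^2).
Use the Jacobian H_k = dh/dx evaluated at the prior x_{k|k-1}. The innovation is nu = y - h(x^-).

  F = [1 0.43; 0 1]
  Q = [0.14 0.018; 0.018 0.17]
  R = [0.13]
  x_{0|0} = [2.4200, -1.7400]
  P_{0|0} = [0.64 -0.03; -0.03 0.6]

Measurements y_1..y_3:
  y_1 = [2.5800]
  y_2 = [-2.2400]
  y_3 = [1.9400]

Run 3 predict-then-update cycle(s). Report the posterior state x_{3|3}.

step 1: x^-=[1.6718, -1.7400]  P^-=[0.8651 0.2460; 0.2460 0.7700]  H_jac=[0.6928 -0.7211]  S=[0.6999]  K=[0.6030; -0.5498]  nu=[0.1670]  x^+=[1.7725, -1.8318]  P^+=[0.6107 0.4780; 0.4780 0.5584]
step 2: x^-=[0.9848, -1.8318]  P^-=[1.2650 0.7362; 0.7362 0.7284]  H_jac=[0.4735 -0.8808]  S=[0.3647]  K=[-0.1354; -0.8034]  nu=[-4.3198]  x^+=[1.5696, 1.6387]  P^+=[1.2584 0.6965; 0.6965 0.4930]
step 3: x^-=[2.2743, 1.6387]  P^-=[2.0885 0.9265; 0.9265 0.6630]  H_jac=[0.8113 0.5846]  S=[2.6102]  K=[0.8567; 0.4365]  nu=[-0.8632]  x^+=[1.5348, 1.2620]  P^+=[0.1729 -0.0495; -0.0495 0.1658]

x_post = [1.5348, 1.2620]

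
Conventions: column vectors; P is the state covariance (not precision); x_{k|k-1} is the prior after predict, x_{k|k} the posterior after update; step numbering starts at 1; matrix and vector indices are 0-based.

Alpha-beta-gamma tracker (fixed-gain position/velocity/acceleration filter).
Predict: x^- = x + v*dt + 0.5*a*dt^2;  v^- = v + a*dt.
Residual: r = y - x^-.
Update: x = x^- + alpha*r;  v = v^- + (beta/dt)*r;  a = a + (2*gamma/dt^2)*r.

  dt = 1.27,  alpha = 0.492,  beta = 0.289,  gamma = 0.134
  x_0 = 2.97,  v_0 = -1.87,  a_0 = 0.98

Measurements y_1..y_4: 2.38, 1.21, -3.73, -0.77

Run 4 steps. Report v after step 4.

step 1: x_pred=1.3854  r=0.9946  x^+=1.8748  v^+=-0.3991  a^+=1.1453
step 2: x_pred=2.2915  r=-1.0815  x^+=1.7594  v^+=0.8093  a^+=0.9656
step 3: x_pred=3.5659  r=-7.2959  x^+=-0.0237  v^+=0.3753  a^+=-0.2467
step 4: x_pred=0.2540  r=-1.0240  x^+=-0.2498  v^+=-0.1711  a^+=-0.4169

v_post = -0.1711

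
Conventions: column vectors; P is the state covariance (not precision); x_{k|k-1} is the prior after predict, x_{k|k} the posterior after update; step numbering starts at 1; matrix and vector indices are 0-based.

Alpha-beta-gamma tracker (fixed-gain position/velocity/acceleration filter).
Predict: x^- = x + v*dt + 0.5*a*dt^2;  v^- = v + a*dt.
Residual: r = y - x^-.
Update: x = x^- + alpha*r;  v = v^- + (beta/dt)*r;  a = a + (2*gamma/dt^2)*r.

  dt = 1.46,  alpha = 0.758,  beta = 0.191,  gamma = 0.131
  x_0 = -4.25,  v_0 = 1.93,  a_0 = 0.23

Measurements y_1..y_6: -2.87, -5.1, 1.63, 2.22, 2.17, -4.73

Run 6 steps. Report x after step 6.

x_post = -2.9080

step 1: x_pred=-1.1871  r=-1.6829  x^+=-2.4627  v^+=2.0456  a^+=0.0231
step 2: x_pred=0.5486  r=-5.6486  x^+=-3.7330  v^+=1.3405  a^+=-0.6711
step 3: x_pred=-2.4912  r=4.1212  x^+=0.6327  v^+=0.8998  a^+=-0.1646
step 4: x_pred=1.7709  r=0.4491  x^+=2.1113  v^+=0.7182  a^+=-0.1094
step 5: x_pred=3.0434  r=-0.8734  x^+=2.3814  v^+=0.4443  a^+=-0.2167
step 6: x_pred=2.7990  r=-7.5290  x^+=-2.9080  v^+=-0.8571  a^+=-1.1421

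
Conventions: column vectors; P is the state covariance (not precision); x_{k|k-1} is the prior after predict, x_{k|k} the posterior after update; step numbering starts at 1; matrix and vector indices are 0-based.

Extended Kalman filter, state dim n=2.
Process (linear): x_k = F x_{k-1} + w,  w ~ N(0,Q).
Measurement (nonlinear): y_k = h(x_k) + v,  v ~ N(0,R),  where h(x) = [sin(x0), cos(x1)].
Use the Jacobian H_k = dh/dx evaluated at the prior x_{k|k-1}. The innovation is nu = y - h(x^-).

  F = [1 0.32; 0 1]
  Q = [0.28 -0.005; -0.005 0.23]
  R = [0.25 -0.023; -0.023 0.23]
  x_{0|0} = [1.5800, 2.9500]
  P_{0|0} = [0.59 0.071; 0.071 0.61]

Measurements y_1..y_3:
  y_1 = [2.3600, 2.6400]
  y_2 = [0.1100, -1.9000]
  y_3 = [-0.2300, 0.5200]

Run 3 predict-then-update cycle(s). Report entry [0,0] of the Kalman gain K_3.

step 1: x^-=[2.5240, 2.9500]  P^-=[0.9779 0.2612; 0.2612 0.8400]  H_jac=[-0.8153 0.0000; 0.0000 -0.1904]  S=[0.9000 0.0176; 0.0176 0.2605]  K=[-0.8833 -0.1314; -0.2249 -0.5990]  nu=[1.7809, 3.6217]  x^+=[0.4749, 0.3801]  P^+=[0.2671 0.0521; 0.0521 0.6963]
step 2: x^-=[0.5965, 0.3801]  P^-=[0.6518 0.2699; 0.2699 0.9263]  H_jac=[0.8273 0.0000; 0.0000 -0.3710]  S=[0.6961 -0.1058; -0.1058 0.3575]  K=[0.7665 -0.0532; 0.1828 -0.9072]  nu=[-0.4517, -2.8286]  x^+=[0.4006, 2.8636]  P^+=[0.2331 0.0805; 0.0805 0.5737]
step 3: x^-=[1.3169, 2.8636]  P^-=[0.6234 0.2590; 0.2590 0.8037]  H_jac=[0.2512 0.0000; 0.0000 -0.2744]  S=[0.2893 -0.0409; -0.0409 0.2905]  K=[0.5169 -0.1720; 0.1201 -0.7423]  nu=[-1.1979, 1.4816]  x^+=[0.4429, 1.6200]  P^+=[0.5302 0.1875; 0.1875 0.6322]

K[0,0] = 0.5169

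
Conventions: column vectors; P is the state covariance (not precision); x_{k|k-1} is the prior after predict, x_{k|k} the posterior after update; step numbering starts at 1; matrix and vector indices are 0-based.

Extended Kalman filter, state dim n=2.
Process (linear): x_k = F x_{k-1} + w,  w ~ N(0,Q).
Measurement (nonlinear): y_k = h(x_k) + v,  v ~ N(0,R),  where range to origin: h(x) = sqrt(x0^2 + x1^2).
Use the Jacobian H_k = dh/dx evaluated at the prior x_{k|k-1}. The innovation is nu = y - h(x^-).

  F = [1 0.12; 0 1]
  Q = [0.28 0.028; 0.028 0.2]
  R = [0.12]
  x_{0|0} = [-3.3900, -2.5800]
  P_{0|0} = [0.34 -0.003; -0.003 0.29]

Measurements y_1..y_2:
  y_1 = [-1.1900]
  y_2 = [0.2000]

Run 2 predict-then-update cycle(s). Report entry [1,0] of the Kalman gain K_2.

K[1,0] = -0.3604

step 1: x^-=[-3.6996, -2.5800]  P^-=[0.6235 0.0598; 0.0598 0.4900]  H_jac=[-0.8202 -0.5720]  S=[0.7559]  K=[-0.7218; -0.4357]  nu=[-5.7004]  x^+=[0.4148, -0.0964]  P^+=[0.2297 -0.1779; -0.1779 0.3465]
step 2: x^-=[0.4032, -0.0964]  P^-=[0.4720 -0.1083; -0.1083 0.5465]  H_jac=[0.9726 -0.2326]  S=[0.6450]  K=[0.7507; -0.3604]  nu=[-0.2146]  x^+=[0.2421, -0.0191]  P^+=[0.1085 0.0662; 0.0662 0.4627]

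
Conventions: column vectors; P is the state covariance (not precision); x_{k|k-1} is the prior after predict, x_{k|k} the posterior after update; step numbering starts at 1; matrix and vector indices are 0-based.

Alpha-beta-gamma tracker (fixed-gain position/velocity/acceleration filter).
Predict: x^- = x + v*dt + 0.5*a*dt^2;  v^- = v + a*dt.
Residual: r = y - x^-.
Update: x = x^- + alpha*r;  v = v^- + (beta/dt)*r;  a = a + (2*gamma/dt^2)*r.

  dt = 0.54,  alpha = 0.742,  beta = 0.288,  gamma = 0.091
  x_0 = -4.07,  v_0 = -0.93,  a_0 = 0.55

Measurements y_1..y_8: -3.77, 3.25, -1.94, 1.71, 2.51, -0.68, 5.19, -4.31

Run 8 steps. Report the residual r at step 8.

resid = -9.1020

step 1: x_pred=-4.4920  r=0.7220  x^+=-3.9563  v^+=-0.2479  a^+=1.0006
step 2: x_pred=-3.9443  r=7.1943  x^+=1.3939  v^+=4.1294  a^+=5.4909
step 3: x_pred=4.4243  r=-6.3643  x^+=-0.2980  v^+=3.7001  a^+=1.5187
step 4: x_pred=1.9215  r=-0.2115  x^+=1.7646  v^+=4.4074  a^+=1.3867
step 5: x_pred=4.3467  r=-1.8367  x^+=2.9839  v^+=4.1766  a^+=0.2403
step 6: x_pred=5.2743  r=-5.9543  x^+=0.8562  v^+=1.1307  a^+=-3.4761
step 7: x_pred=0.9600  r=4.2300  x^+=4.0987  v^+=1.5097  a^+=-0.8359
step 8: x_pred=4.7920  r=-9.1020  x^+=-1.9617  v^+=-3.7961  a^+=-6.5169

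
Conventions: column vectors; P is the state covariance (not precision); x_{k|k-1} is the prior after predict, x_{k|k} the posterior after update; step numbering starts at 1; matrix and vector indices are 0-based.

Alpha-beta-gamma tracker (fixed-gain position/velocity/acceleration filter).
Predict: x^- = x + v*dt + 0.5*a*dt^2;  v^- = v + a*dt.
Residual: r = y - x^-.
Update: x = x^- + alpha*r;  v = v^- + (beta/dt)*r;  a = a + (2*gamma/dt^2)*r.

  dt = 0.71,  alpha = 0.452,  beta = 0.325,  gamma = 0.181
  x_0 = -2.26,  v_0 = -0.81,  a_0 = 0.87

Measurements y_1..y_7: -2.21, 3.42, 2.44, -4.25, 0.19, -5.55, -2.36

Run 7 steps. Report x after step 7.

step 1: x_pred=-2.6158  r=0.4058  x^+=-2.4324  v^+=-0.0065  a^+=1.1614
step 2: x_pred=-2.1443  r=5.5643  x^+=0.3708  v^+=3.3651  a^+=5.1572
step 3: x_pred=4.0599  r=-1.6199  x^+=3.3277  v^+=6.2852  a^+=3.9940
step 4: x_pred=8.7969  r=-13.0469  x^+=2.8997  v^+=3.1488  a^+=-5.3752
step 5: x_pred=3.7805  r=-3.5905  x^+=2.1576  v^+=-2.3111  a^+=-7.9535
step 6: x_pred=-1.4880  r=-4.0620  x^+=-3.3240  v^+=-9.8175  a^+=-10.8705
step 7: x_pred=-13.0344  r=10.6744  x^+=-8.2096  v^+=-12.6494  a^+=-3.2051

x_post = -8.2096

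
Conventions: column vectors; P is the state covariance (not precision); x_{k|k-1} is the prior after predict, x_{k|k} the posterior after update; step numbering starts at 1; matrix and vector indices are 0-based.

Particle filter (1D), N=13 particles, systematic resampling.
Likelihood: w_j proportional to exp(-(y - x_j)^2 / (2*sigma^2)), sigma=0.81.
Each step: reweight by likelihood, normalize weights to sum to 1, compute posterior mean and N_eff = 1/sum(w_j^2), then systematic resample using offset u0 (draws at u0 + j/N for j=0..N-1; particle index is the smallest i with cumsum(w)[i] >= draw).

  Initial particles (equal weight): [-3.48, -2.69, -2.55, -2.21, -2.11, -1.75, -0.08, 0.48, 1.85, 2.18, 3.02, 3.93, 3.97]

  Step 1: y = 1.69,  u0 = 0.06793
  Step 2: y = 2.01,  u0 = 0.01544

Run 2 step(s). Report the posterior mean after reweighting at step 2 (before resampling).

step 1: w=[0.0000, 0.0000, 0.0000, 0.0000, 0.0000, 0.0000, 0.0363, 0.1293, 0.3870, 0.3287, 0.1025, 0.0086, 0.0075]  mean=1.8649  Neff=3.4903  idx=[7, 7, 8, 8, 8, 8, 8, 9, 9, 9, 9, 10, 11]
step 2: w=[0.0174, 0.0174, 0.1014, 0.1014, 0.1014, 0.1014, 0.1014, 0.1011, 0.1011, 0.1011, 0.1011, 0.0475, 0.0062]  mean=2.0045  Neff=10.5021  idx=[0, 2, 3, 4, 4, 5, 6, 7, 7, 8, 9, 10, 10]

post_mean = 2.0045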